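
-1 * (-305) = 305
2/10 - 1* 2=-9/5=-1.80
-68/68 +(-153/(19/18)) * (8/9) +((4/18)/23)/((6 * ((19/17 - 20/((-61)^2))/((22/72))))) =-3880444077755/29885970276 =-129.84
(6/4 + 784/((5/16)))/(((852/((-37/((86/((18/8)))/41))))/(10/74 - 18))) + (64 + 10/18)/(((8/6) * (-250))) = 153057000331/73272000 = 2088.89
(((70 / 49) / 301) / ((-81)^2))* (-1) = -10 / 13824027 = -0.00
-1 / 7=-0.14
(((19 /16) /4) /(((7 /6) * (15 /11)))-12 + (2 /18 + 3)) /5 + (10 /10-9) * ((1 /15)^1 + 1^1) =-517799 /50400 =-10.27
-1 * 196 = -196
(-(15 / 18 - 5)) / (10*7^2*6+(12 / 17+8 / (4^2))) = 0.00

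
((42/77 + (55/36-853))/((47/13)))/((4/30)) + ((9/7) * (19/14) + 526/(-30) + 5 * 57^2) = 43969954513/3039960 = 14463.99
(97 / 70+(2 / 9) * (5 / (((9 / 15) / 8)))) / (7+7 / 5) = 30619 / 15876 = 1.93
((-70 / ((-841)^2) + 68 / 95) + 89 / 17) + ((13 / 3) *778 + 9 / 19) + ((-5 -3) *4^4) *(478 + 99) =-4037833196391992 / 3426776445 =-1178318.24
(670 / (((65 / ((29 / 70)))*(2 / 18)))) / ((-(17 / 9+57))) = -157383 / 241150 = -0.65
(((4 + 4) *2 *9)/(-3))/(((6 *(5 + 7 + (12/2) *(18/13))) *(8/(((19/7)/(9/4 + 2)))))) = -0.03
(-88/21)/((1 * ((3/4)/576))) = -22528/7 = -3218.29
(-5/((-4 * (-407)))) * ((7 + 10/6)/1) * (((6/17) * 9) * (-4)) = 2340/6919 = 0.34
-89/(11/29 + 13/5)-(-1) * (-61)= -39257/432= -90.87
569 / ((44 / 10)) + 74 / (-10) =13411 / 110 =121.92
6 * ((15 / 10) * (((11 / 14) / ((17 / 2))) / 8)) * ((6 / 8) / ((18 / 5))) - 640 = -4874075 / 7616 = -639.98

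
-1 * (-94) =94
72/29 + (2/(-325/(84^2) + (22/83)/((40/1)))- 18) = -221799870/3348659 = -66.24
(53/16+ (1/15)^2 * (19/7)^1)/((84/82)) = 3434939/1058400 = 3.25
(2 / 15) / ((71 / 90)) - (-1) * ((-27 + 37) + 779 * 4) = 221958 / 71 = 3126.17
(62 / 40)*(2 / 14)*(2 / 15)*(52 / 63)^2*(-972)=-167648 / 8575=-19.55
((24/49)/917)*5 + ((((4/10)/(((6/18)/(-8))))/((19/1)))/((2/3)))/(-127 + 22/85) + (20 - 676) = -95766417088/145987317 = -655.99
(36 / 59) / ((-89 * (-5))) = 36 / 26255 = 0.00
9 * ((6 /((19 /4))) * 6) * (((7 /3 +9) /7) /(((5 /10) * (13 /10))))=293760 /1729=169.90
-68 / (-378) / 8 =0.02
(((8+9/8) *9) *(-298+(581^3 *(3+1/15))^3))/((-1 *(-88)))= 26801034081460879900048757768569/132000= 203038136980764241667036000.00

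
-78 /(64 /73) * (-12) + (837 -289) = 12925 /8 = 1615.62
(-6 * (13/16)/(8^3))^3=-59319/68719476736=-0.00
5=5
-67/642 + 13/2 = 2053/321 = 6.40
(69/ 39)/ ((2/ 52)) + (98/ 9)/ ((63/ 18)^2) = 422/ 9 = 46.89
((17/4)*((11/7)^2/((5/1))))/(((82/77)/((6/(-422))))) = -67881/2422280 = -0.03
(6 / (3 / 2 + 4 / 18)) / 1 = 108 / 31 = 3.48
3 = 3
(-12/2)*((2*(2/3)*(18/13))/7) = -144/91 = -1.58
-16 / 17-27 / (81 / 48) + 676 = 11204 / 17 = 659.06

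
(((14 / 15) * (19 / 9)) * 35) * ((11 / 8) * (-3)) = -10241 / 36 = -284.47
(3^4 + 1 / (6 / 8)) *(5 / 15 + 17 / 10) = 15067 / 90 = 167.41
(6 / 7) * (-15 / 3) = -30 / 7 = -4.29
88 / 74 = 44 / 37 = 1.19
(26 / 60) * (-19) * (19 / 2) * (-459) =718029 / 20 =35901.45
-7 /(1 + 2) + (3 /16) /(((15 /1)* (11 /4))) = -1537 /660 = -2.33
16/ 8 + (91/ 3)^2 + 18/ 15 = 41549/ 45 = 923.31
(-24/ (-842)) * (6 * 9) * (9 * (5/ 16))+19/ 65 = 252923/ 54730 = 4.62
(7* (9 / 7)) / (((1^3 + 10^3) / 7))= 9 / 143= 0.06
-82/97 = -0.85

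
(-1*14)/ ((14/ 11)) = -11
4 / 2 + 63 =65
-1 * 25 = -25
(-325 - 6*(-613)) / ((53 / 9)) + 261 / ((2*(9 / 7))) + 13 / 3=214717 / 318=675.21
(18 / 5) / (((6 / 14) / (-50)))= -420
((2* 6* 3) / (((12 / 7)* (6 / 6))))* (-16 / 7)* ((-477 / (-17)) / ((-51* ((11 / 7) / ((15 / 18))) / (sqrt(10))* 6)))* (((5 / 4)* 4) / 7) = 5.27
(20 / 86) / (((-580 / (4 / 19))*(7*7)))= -2 / 1160957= -0.00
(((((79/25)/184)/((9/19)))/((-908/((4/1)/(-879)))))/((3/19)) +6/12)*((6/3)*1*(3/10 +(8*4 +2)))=34.30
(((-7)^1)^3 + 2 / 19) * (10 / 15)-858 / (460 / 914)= -12673471 / 6555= -1933.41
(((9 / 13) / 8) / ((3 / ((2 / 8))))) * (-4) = -3 / 104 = -0.03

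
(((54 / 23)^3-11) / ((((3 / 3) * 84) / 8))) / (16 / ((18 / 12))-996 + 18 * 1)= -23627 / 123580219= -0.00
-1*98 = -98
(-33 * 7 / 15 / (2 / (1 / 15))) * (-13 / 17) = 1001 / 2550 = 0.39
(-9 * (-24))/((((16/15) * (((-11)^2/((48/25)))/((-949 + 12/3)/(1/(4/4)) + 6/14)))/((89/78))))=-190663632/55055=-3463.15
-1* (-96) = 96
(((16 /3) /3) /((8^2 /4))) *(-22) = -22 /9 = -2.44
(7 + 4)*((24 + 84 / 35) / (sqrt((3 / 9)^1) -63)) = -137214 / 29765 -726*sqrt(3) / 29765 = -4.65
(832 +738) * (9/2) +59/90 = 635909/90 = 7065.66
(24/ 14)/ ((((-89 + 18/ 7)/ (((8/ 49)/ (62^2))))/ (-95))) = 456/ 5697769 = 0.00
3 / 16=0.19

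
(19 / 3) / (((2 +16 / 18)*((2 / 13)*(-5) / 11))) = -627 / 20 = -31.35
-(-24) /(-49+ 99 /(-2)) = -48 /197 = -0.24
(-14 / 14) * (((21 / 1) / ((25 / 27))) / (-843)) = 189 / 7025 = 0.03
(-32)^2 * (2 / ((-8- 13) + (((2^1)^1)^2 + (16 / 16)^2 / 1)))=-128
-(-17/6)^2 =-289/36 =-8.03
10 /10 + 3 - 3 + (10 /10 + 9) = 11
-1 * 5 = -5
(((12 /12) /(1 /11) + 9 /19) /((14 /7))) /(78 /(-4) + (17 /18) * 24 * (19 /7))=0.14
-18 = -18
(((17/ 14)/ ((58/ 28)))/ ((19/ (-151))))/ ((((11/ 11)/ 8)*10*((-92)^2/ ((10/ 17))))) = -151/ 582958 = -0.00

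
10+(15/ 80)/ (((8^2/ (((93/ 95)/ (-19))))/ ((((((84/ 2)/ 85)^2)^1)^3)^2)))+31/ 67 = 179979205963174328527826594773/ 17202006899262975228271484375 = 10.46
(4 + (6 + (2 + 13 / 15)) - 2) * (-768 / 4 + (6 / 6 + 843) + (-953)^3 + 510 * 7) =-9405305977.67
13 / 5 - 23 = -20.40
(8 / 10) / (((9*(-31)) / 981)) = -2.81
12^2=144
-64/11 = -5.82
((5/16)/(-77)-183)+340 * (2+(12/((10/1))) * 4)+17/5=13135559/6160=2132.40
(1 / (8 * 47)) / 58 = 1 / 21808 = 0.00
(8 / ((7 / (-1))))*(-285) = 2280 / 7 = 325.71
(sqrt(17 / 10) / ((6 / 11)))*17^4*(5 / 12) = 918731*sqrt(170) / 144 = 83186.02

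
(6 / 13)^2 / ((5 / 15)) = 108 / 169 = 0.64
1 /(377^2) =1 /142129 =0.00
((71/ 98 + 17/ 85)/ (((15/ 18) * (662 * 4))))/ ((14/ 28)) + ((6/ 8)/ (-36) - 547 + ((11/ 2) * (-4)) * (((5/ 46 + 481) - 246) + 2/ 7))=-2563076204441/ 447644400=-5725.70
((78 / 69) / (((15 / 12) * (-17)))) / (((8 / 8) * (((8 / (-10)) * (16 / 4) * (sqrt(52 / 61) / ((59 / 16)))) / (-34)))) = -59 * sqrt(793) / 736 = -2.26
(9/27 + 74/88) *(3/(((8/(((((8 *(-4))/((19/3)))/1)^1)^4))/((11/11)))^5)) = 5226926975350051758828597811599114240/413489708033005540126911611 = 12641008648.59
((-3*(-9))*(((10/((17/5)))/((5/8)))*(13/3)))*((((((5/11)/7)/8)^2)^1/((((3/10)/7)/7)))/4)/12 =8125/65824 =0.12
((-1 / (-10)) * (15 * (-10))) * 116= -1740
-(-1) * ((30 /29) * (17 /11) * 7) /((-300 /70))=-833 /319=-2.61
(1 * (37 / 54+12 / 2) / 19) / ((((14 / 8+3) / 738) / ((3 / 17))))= 164 / 17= 9.65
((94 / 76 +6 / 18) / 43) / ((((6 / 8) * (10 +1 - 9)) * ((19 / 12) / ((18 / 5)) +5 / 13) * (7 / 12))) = 670176 / 13239485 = 0.05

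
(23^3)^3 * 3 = 5403457984389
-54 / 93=-18 / 31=-0.58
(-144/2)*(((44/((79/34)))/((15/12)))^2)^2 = -92320646238830592/24343800625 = -3792367.83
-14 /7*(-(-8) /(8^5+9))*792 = -12672 /32777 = -0.39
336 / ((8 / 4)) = 168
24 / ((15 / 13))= 104 / 5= 20.80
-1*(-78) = 78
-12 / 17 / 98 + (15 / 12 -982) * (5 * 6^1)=-49017897 / 1666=-29422.51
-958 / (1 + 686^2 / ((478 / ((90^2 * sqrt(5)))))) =54721918 / 18162537065152142879 - 436381835475600 * sqrt(5) / 18162537065152142879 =-0.00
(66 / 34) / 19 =33 / 323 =0.10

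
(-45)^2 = 2025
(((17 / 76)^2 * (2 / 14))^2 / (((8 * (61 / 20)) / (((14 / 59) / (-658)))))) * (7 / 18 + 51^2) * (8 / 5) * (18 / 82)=-3910870825 / 5668707061634176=-0.00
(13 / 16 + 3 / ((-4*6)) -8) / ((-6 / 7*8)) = 273 / 256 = 1.07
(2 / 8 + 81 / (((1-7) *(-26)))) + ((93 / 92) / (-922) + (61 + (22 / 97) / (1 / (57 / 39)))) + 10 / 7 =47566188041 / 748741448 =63.53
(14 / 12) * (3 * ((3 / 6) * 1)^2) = 7 / 8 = 0.88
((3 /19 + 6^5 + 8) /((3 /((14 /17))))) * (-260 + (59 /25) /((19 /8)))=-254740054408 /460275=-553451.86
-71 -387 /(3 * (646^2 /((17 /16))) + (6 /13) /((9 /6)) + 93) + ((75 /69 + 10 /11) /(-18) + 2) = -4821439030789 /69763477410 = -69.11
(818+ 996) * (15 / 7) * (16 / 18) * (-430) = -31200800 / 21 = -1485752.38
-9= -9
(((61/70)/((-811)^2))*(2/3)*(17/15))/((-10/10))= -1037/1035910575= -0.00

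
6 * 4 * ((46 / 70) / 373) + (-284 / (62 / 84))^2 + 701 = 1866223811947 / 12545855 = 148752.22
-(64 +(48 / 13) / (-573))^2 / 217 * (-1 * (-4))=-100991755264 / 1337867713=-75.49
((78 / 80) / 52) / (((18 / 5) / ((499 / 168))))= 499 / 32256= 0.02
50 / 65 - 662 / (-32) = 4463 / 208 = 21.46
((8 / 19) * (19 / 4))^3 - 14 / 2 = 1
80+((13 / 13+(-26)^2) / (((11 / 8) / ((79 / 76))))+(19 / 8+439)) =1727467 / 1672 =1033.17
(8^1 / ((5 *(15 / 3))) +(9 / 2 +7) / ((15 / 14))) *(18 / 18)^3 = 11.05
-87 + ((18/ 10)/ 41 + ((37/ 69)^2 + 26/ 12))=-164948527/ 1952010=-84.50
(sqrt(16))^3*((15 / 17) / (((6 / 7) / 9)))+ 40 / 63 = 635720 / 1071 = 593.58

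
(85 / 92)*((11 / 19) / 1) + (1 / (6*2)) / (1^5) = 1621 / 2622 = 0.62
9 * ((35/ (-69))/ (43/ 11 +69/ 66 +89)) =-770/ 15847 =-0.05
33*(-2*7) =-462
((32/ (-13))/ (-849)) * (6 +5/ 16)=202/ 11037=0.02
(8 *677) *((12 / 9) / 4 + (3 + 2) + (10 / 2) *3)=330376 / 3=110125.33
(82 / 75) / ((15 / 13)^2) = 13858 / 16875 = 0.82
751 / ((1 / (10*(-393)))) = -2951430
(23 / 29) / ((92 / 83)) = 83 / 116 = 0.72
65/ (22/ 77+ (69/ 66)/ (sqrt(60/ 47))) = -2032800/ 84779+ 247940 * sqrt(705)/ 84779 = 53.67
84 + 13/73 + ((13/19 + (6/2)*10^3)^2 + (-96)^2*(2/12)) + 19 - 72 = 237326498181/26353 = 9005672.91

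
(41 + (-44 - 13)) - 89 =-105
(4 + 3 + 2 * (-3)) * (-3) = -3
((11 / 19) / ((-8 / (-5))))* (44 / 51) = 605 / 1938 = 0.31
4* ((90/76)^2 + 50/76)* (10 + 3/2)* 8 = 273700/361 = 758.17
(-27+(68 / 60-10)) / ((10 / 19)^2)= -97109 / 750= -129.48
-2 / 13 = -0.15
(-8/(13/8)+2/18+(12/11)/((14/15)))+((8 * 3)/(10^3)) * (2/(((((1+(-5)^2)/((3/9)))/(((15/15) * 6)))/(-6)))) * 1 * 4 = -4202417/1126125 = -3.73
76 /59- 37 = -2107 /59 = -35.71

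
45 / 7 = 6.43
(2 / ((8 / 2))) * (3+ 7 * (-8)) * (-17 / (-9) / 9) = -901 / 162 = -5.56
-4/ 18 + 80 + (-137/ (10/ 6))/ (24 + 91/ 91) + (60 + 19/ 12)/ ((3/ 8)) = 30089/ 125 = 240.71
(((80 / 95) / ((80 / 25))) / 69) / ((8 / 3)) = 5 / 3496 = 0.00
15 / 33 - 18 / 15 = -41 / 55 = -0.75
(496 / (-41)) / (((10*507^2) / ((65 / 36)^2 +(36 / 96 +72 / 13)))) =-958241 / 22195152954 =-0.00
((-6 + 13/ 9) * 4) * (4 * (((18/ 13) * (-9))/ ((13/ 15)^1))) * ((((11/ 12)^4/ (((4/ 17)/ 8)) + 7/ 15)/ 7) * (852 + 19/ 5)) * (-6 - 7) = -222575424203/ 5460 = -40764729.71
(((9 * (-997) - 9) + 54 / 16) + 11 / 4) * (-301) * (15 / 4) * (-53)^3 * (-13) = 627473658325605 / 32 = 19608551822675.16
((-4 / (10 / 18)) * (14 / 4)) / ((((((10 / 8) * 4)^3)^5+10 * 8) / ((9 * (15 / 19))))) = -3402 / 579833985895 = -0.00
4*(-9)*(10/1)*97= -34920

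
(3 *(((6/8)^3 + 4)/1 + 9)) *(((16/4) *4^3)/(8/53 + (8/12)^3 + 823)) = 14750748/1178353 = 12.52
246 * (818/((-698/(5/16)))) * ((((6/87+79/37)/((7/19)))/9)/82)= -91892075/125824272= -0.73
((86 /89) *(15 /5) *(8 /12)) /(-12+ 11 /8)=-0.18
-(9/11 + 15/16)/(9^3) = -103/42768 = -0.00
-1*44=-44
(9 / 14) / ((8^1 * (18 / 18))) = 9 / 112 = 0.08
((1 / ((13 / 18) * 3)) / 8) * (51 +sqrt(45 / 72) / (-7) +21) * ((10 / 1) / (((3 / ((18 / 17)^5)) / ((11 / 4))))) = 935336160 / 18458141- 3247695 * sqrt(10) / 129206987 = 50.59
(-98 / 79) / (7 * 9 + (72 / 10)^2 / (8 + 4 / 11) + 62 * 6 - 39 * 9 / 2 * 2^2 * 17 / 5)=56350 / 88378959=0.00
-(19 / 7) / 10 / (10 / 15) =-57 / 140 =-0.41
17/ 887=0.02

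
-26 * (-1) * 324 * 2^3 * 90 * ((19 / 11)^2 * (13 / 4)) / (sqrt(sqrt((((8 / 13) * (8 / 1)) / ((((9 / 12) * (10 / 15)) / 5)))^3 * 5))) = 44475561 * 26^(3 / 4) / 242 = 2116099.48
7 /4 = 1.75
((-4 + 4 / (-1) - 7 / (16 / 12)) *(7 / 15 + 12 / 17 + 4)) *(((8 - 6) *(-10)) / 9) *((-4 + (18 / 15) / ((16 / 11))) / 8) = -8878189 / 146880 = -60.45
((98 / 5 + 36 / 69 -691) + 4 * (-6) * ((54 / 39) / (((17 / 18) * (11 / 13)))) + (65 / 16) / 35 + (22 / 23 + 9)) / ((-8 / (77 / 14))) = 1691744979 / 3503360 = 482.89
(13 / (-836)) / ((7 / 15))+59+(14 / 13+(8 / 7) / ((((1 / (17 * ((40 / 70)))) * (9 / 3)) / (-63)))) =-13168699 / 76076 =-173.10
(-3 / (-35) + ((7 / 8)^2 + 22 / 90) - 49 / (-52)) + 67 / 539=43637491 / 20180160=2.16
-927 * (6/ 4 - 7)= 10197/ 2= 5098.50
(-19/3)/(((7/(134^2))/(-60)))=6823280/7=974754.29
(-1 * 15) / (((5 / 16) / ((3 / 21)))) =-48 / 7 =-6.86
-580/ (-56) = 145/ 14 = 10.36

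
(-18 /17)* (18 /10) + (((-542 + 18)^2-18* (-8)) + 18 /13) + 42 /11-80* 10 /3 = 10008061022 /36465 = 274456.63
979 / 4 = 244.75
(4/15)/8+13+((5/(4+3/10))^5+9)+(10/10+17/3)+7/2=25230859323/735042215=34.33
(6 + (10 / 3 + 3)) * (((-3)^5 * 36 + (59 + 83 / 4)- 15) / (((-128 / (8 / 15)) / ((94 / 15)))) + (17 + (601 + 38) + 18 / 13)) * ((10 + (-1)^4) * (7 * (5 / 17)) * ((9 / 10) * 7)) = 1650344335409 / 1060800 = 1555754.46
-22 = -22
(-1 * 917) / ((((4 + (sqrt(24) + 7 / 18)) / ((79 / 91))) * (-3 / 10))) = -9810852 / 3991 + 4470768 * sqrt(6) / 3991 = 285.70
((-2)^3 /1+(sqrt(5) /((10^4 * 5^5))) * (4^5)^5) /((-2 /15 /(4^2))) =-9667539753.83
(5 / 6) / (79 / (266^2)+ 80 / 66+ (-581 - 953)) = -389158 / 715795477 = -0.00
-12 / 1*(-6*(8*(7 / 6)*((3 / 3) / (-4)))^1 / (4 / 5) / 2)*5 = -525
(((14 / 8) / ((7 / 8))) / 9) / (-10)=-1 / 45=-0.02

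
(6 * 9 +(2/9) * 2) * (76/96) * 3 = 4655/36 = 129.31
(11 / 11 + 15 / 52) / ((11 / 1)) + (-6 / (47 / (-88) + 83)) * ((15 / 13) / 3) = 123353 / 1383668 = 0.09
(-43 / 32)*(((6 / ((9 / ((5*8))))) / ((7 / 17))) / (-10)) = 731 / 84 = 8.70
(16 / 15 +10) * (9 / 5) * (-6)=-2988 / 25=-119.52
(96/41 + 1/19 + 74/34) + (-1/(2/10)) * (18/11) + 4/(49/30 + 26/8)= -119174646/42682189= -2.79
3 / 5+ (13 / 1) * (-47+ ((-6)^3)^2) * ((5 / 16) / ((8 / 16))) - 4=15147789 / 40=378694.72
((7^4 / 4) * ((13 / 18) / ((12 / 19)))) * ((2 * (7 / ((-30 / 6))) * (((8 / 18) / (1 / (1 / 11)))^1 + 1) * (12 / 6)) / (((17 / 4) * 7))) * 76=-2321185958 / 227205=-10216.26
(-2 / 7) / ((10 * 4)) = -1 / 140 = -0.01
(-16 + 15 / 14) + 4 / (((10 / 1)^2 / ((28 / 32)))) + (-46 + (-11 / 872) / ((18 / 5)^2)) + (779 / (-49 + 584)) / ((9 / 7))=-316161331027 / 5290336800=-59.76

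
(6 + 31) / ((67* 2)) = 37 / 134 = 0.28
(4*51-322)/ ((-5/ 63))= 7434/ 5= 1486.80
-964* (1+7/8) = -3615/2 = -1807.50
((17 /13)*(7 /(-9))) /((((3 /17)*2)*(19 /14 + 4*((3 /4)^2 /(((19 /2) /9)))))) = -269059 /325728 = -0.83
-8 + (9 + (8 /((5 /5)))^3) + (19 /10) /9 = 46189 /90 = 513.21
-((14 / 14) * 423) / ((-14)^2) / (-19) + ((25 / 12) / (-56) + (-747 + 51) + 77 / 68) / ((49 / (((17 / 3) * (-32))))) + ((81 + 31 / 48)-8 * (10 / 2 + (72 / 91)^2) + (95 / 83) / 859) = 29494288559397853 / 11307541072464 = 2608.37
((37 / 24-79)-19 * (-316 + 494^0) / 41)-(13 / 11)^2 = 7991645 / 119064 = 67.12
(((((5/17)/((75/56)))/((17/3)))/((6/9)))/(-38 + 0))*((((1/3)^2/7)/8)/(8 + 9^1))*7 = -0.00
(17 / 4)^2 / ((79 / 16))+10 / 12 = 4.49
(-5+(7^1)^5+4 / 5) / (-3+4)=84014 / 5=16802.80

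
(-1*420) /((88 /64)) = -3360 /11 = -305.45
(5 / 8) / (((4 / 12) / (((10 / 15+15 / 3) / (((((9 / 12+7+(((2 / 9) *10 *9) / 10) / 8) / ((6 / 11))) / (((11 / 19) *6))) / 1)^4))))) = 557685 / 16681088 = 0.03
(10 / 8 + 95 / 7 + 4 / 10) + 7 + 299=44971 / 140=321.22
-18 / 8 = -9 / 4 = -2.25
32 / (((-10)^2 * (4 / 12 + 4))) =24 / 325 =0.07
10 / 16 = 5 / 8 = 0.62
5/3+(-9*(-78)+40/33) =23261/33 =704.88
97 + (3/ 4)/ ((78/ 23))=10111/ 104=97.22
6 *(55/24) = 13.75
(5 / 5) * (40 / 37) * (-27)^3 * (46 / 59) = -36216720 / 2183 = -16590.34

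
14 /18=7 /9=0.78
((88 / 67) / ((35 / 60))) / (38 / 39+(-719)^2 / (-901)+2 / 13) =-37106784 / 9437140615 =-0.00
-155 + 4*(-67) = -423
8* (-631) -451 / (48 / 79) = -277933 / 48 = -5790.27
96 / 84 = 8 / 7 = 1.14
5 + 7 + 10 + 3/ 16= 355/ 16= 22.19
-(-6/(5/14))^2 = -7056/25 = -282.24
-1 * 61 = -61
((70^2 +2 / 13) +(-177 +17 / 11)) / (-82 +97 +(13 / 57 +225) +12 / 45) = 64185040 / 3267121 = 19.65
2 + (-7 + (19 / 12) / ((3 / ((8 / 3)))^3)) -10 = -30373 / 2187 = -13.89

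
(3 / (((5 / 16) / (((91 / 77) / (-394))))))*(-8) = 2496 / 10835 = 0.23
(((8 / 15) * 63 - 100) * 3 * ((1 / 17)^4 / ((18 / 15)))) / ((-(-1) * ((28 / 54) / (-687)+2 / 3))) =-1539567 / 515825696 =-0.00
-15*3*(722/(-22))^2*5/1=-242332.44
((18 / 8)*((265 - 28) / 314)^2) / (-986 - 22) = -0.00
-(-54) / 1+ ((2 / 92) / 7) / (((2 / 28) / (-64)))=1178 / 23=51.22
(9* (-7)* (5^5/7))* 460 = -12937500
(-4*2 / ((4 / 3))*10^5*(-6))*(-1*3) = -10800000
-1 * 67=-67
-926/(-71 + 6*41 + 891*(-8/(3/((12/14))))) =6482/13031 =0.50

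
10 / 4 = 5 / 2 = 2.50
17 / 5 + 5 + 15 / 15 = 47 / 5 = 9.40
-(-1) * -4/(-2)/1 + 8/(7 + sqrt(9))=14/5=2.80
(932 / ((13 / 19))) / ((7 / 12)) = 2335.12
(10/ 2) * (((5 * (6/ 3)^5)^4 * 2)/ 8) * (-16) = -13107200000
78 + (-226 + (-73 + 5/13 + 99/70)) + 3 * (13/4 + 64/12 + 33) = -171901/1820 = -94.45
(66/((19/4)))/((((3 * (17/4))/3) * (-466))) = -528/75259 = -0.01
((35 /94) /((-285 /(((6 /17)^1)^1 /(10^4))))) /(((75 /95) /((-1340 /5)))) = 469 /29962500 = 0.00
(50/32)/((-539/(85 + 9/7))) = -3775/15092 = -0.25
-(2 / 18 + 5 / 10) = -11 / 18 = -0.61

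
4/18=2/9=0.22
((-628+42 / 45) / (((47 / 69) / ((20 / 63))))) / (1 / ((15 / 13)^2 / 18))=-10816900 / 500409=-21.62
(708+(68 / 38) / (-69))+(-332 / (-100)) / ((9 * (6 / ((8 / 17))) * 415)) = 17750946998 / 25072875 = 707.97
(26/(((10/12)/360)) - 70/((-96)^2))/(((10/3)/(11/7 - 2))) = -51757021/35840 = -1444.11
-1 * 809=-809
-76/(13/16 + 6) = -11.16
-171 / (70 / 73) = -12483 / 70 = -178.33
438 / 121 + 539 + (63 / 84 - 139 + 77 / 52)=638403 / 1573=405.85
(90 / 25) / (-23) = -18 / 115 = -0.16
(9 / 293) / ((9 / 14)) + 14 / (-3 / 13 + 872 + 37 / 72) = 15269870 / 239221901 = 0.06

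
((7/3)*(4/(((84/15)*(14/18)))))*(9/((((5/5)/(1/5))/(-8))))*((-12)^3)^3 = 1114512556032/7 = 159216079433.14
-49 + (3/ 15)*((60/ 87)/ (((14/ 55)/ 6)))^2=158759/ 41209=3.85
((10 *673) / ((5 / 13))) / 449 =17498 / 449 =38.97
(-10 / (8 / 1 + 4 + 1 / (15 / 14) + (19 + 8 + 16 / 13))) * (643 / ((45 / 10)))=-835900 / 24081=-34.71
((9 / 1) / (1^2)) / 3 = 3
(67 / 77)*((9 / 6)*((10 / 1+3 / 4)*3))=25929 / 616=42.09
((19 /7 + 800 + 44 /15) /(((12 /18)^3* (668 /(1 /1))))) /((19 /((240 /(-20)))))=-2284011 /888440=-2.57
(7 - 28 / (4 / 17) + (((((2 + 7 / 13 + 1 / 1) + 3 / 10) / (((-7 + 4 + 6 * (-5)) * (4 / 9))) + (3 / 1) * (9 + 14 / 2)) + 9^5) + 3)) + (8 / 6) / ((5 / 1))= 202446833 / 3432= 58988.00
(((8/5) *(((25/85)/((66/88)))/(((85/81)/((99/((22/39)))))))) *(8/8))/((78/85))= 114.35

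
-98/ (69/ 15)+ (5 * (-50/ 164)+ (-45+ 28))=-75117/ 1886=-39.83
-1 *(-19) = 19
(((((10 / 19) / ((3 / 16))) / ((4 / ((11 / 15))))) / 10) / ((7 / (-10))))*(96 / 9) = -2816 / 3591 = -0.78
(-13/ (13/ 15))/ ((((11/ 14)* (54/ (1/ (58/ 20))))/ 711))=-27650/ 319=-86.68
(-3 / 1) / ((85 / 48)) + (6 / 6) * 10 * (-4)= -3544 / 85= -41.69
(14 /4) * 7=49 /2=24.50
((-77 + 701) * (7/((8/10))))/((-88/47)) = -64155/22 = -2916.14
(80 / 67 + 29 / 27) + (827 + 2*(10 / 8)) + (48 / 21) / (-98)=1032173647 / 1240974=831.74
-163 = -163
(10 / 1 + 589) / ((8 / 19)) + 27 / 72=1423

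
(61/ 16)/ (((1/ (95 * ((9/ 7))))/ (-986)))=-25712415/ 56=-459150.27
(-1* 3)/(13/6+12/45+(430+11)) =-90/13303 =-0.01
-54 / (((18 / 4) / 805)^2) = -5184200 / 3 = -1728066.67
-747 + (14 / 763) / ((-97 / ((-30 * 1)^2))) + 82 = -7032845 / 10573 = -665.17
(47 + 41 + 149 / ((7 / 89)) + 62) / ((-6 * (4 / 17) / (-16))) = 486574 / 21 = 23170.19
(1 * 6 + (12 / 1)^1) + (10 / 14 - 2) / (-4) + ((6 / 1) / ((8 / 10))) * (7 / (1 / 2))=3453 / 28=123.32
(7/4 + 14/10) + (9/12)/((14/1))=897/280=3.20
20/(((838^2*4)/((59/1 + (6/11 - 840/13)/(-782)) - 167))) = -30170115/39264568772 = -0.00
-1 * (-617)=617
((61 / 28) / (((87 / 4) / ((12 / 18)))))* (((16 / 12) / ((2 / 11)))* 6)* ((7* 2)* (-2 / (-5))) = 21472 / 1305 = 16.45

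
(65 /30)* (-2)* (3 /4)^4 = -351 /256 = -1.37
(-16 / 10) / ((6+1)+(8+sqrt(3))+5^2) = -64 / 1597+8 * sqrt(3) / 7985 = -0.04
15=15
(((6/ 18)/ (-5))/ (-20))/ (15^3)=1/ 1012500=0.00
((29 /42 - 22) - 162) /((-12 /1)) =7699 /504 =15.28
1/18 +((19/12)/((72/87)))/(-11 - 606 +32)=8809/168480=0.05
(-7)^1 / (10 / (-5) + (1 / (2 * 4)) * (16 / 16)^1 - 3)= 56 / 39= 1.44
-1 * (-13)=13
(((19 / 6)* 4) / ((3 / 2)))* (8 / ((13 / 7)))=4256 / 117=36.38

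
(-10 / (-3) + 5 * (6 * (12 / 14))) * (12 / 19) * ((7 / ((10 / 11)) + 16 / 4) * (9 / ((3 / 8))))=685152 / 133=5151.52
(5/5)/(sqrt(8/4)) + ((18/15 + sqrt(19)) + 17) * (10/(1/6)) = sqrt(2)/2 + 60 * sqrt(19) + 1092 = 1354.24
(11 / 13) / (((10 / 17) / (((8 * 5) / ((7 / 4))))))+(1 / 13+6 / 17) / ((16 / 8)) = 102393 / 3094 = 33.09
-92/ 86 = -46/ 43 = -1.07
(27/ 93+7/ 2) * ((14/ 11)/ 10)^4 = 112847/ 113467750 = 0.00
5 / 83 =0.06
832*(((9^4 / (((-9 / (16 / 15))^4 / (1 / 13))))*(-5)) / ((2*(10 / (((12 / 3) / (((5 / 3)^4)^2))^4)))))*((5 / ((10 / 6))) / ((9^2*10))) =-0.00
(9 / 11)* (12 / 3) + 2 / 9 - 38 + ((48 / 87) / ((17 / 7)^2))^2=-34.50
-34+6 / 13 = -436 / 13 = -33.54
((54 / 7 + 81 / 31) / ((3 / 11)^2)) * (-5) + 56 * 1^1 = -138493 / 217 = -638.22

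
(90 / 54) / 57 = 5 / 171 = 0.03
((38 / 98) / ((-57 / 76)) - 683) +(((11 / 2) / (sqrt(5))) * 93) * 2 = -100477 / 147 +1023 * sqrt(5) / 5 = -226.02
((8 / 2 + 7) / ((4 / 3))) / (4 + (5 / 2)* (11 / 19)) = 209 / 138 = 1.51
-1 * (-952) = 952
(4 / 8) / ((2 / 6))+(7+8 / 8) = 19 / 2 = 9.50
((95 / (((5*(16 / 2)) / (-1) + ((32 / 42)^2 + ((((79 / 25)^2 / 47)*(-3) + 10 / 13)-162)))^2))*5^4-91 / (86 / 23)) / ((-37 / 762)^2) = -656193560973873857750531532726 / 67643456751749365009899427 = -9700.77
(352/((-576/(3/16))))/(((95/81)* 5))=-297/15200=-0.02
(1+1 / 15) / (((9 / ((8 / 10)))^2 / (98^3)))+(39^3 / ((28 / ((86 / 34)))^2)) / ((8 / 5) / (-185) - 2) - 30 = 97967353324704491 / 12787213068000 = 7661.35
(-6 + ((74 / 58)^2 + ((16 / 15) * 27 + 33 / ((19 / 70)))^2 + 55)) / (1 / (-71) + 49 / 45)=54961599271077 / 2606414585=21087.05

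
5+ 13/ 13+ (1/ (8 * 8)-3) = 3.02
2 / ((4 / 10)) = 5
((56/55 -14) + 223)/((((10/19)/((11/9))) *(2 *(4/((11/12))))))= 2414159/43200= 55.88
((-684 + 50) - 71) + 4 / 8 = -1409 / 2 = -704.50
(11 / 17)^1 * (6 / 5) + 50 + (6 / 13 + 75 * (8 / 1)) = 719618 / 1105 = 651.24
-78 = -78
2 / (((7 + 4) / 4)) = 8 / 11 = 0.73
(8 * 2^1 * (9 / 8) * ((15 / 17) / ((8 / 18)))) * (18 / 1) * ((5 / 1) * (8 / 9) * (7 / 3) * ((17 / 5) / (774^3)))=0.00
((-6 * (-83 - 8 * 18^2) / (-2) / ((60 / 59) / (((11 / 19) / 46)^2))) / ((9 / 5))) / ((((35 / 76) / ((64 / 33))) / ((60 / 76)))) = -27777200 / 12031047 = -2.31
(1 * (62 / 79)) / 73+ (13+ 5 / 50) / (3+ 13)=0.83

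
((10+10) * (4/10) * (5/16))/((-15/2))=-1/3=-0.33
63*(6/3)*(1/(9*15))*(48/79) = 224/395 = 0.57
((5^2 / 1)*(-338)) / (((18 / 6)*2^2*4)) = -4225 / 24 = -176.04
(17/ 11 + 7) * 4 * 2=752/ 11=68.36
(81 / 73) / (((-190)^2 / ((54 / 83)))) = 2187 / 109364950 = 0.00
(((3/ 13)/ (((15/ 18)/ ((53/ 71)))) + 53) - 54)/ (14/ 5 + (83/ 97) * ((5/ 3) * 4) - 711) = 1065351/ 943426913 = 0.00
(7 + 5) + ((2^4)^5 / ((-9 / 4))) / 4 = -1048468 / 9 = -116496.44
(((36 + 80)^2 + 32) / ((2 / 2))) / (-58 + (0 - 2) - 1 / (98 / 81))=-440608 / 1987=-221.75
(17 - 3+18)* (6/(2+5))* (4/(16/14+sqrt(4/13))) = 6656/53 - 896* sqrt(13)/53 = 64.63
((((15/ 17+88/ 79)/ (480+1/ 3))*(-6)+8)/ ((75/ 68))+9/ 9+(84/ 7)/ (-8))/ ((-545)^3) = -114932843/ 2764215118706250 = -0.00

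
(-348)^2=121104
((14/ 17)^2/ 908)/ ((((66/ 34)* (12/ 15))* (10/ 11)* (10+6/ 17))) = 49/ 958848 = 0.00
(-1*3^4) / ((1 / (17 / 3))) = -459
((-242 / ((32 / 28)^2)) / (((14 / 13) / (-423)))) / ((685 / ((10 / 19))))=4657653 / 83296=55.92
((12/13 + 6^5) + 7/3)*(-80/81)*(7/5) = -33979792/3159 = -10756.50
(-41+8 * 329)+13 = 2604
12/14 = 6/7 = 0.86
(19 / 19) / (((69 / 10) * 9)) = 10 / 621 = 0.02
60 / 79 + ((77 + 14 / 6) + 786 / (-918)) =957733 / 12087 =79.24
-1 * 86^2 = -7396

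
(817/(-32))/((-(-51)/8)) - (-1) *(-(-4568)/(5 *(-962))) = -2430821/490620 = -4.95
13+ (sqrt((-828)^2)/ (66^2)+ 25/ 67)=109957/ 8107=13.56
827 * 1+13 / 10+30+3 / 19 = 163107 / 190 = 858.46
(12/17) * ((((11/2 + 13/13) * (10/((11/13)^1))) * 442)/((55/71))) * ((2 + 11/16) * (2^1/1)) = 20122323/121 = 166300.19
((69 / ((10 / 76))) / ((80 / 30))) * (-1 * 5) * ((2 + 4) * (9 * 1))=-106191 / 2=-53095.50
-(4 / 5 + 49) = -249 / 5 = -49.80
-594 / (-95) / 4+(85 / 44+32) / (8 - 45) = 99923 / 154660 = 0.65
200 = 200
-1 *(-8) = 8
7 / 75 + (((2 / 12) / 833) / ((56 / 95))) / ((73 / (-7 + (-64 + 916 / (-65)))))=205712701 / 2213447600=0.09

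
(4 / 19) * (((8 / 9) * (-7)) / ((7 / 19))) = -32 / 9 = -3.56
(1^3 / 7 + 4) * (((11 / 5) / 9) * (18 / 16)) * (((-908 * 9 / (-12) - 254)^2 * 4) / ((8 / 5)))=8308993 / 16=519312.06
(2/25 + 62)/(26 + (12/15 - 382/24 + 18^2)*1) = 18624/100465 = 0.19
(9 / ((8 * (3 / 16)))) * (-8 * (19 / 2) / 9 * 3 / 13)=-152 / 13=-11.69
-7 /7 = -1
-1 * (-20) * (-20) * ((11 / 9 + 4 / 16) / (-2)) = 2650 / 9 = 294.44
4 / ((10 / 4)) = 8 / 5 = 1.60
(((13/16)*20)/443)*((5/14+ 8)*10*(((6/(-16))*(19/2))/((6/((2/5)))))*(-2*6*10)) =2167425/24808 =87.37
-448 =-448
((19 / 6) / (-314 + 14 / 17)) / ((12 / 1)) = -323 / 383328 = -0.00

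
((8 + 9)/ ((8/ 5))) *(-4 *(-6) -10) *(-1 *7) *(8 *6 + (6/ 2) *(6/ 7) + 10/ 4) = -442085/ 8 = -55260.62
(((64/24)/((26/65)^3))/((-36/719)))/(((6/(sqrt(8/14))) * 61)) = -89875 * sqrt(7)/138348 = -1.72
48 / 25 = 1.92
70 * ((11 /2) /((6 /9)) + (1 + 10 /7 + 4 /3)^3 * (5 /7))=60000355 /18522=3239.41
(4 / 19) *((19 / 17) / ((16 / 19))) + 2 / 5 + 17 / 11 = 8321 / 3740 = 2.22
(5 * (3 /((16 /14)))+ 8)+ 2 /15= 2551 /120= 21.26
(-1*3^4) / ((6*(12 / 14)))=-63 / 4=-15.75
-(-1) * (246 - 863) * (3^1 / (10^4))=-1851 / 10000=-0.19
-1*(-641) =641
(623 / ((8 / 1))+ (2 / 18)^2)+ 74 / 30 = 260347 / 3240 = 80.35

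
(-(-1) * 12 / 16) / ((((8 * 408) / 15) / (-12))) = -45 / 1088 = -0.04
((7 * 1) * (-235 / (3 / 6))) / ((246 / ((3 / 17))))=-1645 / 697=-2.36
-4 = -4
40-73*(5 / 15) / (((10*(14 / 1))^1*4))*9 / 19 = 425381 / 10640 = 39.98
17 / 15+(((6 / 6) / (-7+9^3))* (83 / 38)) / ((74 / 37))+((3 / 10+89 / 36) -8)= -10106431 / 2469240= -4.09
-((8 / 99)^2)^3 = -262144 / 941480149401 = -0.00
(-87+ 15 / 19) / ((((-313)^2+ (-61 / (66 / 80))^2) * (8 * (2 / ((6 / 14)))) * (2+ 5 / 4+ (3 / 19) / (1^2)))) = -29403 / 4488344126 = -0.00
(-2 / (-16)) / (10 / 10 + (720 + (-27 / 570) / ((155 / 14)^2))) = 2282375 / 13164731944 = 0.00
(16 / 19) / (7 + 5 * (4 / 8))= 32 / 361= 0.09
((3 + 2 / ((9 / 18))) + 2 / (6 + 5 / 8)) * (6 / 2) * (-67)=-77787 / 53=-1467.68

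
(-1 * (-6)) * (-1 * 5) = -30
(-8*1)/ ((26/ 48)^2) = -4608/ 169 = -27.27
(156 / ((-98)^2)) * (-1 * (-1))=39 / 2401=0.02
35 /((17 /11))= 22.65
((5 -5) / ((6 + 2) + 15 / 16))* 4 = 0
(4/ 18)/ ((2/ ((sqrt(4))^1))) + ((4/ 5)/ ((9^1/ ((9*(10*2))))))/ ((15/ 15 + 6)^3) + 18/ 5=3.87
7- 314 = -307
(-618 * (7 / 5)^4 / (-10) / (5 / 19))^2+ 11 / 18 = 3576690095444813 / 4394531250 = 813895.70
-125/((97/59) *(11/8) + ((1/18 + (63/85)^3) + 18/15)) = -326100375000/10235139131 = -31.86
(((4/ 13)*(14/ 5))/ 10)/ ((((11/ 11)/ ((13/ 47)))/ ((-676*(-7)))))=132496/ 1175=112.76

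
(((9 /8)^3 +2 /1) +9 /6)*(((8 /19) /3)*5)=12605 /3648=3.46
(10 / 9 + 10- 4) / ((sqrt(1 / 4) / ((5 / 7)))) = 10.16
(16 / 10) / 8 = 0.20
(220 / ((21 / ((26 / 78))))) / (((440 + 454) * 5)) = 22 / 28161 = 0.00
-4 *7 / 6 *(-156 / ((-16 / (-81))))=3685.50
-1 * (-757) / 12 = 757 / 12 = 63.08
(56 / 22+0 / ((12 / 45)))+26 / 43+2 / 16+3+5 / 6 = 80695 / 11352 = 7.11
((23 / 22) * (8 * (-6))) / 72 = -23 / 33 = -0.70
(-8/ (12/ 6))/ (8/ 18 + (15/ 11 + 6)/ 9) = -396/ 125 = -3.17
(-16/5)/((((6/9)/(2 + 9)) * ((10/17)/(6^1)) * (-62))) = 6732/775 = 8.69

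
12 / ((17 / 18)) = 216 / 17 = 12.71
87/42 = 29/14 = 2.07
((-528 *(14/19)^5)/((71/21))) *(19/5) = -5963392512/46263955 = -128.90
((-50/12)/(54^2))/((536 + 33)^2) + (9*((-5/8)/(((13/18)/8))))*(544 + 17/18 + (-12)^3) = 5428170256523075/73638791928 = 73713.46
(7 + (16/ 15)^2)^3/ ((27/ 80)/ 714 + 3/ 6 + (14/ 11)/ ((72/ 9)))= 257131129632608/ 314697909375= 817.07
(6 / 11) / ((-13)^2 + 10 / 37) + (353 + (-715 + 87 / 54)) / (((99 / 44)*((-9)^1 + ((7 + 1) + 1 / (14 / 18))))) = -3128344255 / 5580333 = -560.60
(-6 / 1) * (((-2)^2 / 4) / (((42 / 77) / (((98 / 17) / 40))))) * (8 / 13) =-1078 / 1105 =-0.98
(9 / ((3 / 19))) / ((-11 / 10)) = -570 / 11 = -51.82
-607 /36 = -16.86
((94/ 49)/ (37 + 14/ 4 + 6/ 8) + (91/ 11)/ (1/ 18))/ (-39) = -1204306/ 315315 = -3.82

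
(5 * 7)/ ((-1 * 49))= -5/ 7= -0.71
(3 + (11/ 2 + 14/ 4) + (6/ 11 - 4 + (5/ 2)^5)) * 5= 186915/ 352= 531.01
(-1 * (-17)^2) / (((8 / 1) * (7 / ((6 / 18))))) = -289 / 168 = -1.72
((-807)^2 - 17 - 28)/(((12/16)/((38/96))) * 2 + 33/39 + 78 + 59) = 40211847/8746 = 4597.74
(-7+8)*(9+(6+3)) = 18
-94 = -94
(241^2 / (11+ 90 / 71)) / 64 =4123751 / 55744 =73.98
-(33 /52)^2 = -1089 /2704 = -0.40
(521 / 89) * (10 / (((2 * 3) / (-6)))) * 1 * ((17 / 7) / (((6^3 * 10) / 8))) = -8857 / 16821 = -0.53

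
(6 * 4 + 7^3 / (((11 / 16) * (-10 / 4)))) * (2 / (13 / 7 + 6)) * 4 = -178.76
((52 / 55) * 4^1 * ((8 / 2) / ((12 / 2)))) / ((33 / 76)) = 31616 / 5445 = 5.81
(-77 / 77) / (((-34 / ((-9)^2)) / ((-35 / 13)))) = -2835 / 442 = -6.41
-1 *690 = -690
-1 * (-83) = 83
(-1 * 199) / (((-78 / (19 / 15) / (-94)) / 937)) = -166511459 / 585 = -284634.97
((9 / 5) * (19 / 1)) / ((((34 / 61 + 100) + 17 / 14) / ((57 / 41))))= 308294 / 659895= 0.47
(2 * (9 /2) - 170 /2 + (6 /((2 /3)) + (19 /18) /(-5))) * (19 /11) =-114931 /990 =-116.09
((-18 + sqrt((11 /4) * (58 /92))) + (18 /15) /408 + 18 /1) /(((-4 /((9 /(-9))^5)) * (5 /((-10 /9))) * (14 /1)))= -sqrt(14674) /23184 -1 /85680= -0.01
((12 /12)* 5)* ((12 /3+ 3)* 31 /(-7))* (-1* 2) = 310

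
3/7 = 0.43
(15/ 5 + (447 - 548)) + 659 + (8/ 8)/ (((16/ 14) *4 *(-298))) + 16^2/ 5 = 29189661/ 47680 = 612.20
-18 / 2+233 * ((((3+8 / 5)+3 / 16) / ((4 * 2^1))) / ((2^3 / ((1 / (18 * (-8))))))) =-6724759 / 737280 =-9.12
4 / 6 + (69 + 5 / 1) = 224 / 3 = 74.67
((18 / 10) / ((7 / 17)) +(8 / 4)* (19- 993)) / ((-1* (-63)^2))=68027 / 138915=0.49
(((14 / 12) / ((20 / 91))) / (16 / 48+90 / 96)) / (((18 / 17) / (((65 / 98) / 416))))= 221 / 35136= 0.01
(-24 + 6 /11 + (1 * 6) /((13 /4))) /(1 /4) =-12360 /143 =-86.43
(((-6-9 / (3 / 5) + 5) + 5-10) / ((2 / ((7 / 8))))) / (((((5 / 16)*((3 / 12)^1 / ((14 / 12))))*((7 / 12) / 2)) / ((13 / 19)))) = -321.85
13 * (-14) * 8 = -1456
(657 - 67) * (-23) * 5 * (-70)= 4749500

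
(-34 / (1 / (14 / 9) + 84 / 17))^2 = 65480464 / 1766241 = 37.07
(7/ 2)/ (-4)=-7/ 8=-0.88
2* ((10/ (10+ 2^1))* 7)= 35/ 3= 11.67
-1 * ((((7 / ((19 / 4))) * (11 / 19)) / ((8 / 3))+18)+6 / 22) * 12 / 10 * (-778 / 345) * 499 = 57326025186 / 2283325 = 25106.38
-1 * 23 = -23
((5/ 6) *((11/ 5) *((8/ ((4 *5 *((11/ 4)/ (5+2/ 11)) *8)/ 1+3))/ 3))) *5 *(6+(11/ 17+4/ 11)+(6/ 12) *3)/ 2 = 100795/ 85187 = 1.18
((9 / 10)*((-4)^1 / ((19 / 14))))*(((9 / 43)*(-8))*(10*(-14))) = -508032 / 817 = -621.83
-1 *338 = -338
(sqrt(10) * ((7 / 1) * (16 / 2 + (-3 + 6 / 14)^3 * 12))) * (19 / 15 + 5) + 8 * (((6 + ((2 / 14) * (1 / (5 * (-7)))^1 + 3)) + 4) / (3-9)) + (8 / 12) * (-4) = -1264112 * sqrt(10) / 147-14696 / 735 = -27213.69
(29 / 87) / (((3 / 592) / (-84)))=-16576 / 3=-5525.33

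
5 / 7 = 0.71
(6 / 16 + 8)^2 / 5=4489 / 320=14.03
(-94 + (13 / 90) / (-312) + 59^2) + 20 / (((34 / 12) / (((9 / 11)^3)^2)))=220467894759703 / 65051719920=3389.12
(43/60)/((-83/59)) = -2537/4980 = -0.51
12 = 12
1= 1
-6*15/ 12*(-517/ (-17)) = -228.09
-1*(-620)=620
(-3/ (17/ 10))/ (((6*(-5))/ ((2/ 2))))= 1/ 17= 0.06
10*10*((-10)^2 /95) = 2000 /19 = 105.26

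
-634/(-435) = 634/435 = 1.46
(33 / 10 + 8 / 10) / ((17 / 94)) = 1927 / 85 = 22.67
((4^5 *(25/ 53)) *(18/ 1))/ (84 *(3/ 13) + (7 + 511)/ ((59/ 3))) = 11781120/ 61957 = 190.15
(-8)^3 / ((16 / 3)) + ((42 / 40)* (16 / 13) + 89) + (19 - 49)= -35.71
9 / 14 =0.64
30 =30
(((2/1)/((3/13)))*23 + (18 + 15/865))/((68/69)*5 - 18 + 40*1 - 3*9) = -2999.44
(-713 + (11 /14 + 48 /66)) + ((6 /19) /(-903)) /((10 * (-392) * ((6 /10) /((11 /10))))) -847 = -1152984027599 /739809840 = -1558.49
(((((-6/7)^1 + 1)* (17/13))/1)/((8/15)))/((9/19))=1615/2184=0.74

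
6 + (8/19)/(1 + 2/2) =118/19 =6.21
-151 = -151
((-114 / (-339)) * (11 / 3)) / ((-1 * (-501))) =418 / 169839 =0.00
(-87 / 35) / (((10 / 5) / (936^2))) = -38110176 / 35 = -1088862.17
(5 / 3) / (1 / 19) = 95 / 3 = 31.67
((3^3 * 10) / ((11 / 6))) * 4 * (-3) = -19440 / 11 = -1767.27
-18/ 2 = -9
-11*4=-44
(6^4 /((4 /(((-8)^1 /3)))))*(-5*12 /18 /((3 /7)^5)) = 5378240 /27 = 199194.07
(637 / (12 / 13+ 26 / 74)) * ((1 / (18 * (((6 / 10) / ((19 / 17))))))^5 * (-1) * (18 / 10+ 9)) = -474168315814375 / 7400824756374096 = -0.06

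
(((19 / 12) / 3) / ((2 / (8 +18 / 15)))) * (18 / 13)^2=3933 / 845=4.65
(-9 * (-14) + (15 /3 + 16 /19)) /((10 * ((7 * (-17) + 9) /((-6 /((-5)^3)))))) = -1503 /261250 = -0.01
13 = 13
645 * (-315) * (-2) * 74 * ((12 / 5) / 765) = 1603728 / 17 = 94336.94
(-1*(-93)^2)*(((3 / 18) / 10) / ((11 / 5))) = -2883 / 44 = -65.52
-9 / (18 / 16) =-8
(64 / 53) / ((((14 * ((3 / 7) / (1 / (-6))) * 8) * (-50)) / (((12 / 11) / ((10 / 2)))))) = 4 / 218625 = 0.00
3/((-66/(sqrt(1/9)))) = -1/66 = -0.02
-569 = -569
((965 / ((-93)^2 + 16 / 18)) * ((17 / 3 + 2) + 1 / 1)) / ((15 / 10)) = 50180 / 77849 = 0.64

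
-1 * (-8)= 8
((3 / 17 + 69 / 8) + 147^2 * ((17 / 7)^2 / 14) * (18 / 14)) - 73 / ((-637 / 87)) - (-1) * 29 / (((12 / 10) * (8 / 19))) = 6123496709 / 519792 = 11780.67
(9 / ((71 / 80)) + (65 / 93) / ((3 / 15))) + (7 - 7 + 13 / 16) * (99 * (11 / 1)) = 94919231 / 105648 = 898.45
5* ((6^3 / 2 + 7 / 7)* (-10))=-5450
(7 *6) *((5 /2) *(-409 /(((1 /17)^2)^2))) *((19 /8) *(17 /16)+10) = -5749655380035 /128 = -44919182656.52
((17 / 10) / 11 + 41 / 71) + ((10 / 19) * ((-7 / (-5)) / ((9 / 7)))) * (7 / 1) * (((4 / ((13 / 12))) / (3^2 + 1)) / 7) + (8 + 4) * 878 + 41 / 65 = 60983155859 / 5787210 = 10537.57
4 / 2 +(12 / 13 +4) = 90 / 13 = 6.92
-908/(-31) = 908/31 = 29.29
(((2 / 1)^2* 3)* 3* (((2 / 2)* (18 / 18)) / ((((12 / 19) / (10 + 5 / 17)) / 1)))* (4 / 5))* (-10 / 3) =-26600 / 17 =-1564.71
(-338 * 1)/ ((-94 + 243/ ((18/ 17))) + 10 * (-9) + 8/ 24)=-2028/ 275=-7.37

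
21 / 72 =7 / 24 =0.29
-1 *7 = -7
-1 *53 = -53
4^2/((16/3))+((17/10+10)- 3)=117/10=11.70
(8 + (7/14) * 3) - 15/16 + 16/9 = 1489/144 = 10.34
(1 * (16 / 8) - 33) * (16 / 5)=-496 / 5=-99.20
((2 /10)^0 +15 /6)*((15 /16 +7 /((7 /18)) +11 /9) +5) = 25361 /288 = 88.06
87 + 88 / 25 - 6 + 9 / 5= 2158 / 25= 86.32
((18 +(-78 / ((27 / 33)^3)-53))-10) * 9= -45541 / 27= -1686.70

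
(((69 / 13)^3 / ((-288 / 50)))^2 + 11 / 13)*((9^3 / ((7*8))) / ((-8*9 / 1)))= -67533542373753 / 553577070592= -121.99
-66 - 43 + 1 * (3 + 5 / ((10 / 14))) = -99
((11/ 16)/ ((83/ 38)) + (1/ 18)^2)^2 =292239025/ 2892718656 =0.10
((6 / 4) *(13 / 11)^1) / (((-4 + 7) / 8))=4.73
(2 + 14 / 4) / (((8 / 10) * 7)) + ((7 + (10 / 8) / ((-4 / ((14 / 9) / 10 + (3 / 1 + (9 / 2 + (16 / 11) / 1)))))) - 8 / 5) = 391987 / 110880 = 3.54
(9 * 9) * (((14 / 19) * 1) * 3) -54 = 2376 / 19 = 125.05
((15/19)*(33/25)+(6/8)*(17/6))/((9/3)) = 2407/2280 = 1.06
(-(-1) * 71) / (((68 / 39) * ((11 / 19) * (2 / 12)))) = 157833 / 374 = 422.01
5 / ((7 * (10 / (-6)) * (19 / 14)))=-6 / 19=-0.32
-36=-36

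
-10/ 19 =-0.53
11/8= 1.38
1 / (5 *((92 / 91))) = 91 / 460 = 0.20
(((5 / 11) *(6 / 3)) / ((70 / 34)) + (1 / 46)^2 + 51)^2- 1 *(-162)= 74551018224897 / 26546836624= 2808.28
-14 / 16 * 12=-21 / 2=-10.50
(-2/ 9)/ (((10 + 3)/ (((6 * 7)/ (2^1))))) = -14/ 39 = -0.36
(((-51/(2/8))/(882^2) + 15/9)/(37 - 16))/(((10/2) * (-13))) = -108028/88488855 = -0.00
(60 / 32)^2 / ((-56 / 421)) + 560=1912315 / 3584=533.57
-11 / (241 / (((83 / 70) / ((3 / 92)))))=-41998 / 25305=-1.66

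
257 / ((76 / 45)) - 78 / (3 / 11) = -10171 / 76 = -133.83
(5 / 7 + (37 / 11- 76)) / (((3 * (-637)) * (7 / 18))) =2556 / 26411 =0.10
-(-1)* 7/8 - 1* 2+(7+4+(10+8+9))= 295/8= 36.88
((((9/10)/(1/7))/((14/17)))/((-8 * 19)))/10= -153/30400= -0.01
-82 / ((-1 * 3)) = 82 / 3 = 27.33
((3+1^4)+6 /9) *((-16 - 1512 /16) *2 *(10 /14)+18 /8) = -4357 /6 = -726.17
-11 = -11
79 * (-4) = -316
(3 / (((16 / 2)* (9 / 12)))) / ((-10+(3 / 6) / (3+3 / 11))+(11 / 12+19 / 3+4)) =36 / 101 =0.36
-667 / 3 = -222.33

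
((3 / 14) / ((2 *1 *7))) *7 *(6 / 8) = 9 / 112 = 0.08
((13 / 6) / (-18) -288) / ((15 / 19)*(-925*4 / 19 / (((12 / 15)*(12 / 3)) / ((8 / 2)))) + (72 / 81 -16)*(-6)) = 11233237 / 3957588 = 2.84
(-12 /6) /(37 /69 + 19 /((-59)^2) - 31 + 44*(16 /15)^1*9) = -2401890 /470700413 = -0.01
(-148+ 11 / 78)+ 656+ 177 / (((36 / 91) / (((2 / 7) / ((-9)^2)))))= 1610203 / 3159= 509.72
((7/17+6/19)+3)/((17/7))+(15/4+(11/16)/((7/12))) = 6.46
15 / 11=1.36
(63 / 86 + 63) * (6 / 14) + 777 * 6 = 403281 / 86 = 4689.31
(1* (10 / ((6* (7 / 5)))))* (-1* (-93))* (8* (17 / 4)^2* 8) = 895900 / 7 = 127985.71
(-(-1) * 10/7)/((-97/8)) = -80/679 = -0.12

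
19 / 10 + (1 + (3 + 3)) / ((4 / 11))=423 / 20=21.15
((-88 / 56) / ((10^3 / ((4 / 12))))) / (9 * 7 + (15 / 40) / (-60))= -44 / 5291475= -0.00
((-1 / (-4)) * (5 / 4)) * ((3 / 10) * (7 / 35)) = 3 / 160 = 0.02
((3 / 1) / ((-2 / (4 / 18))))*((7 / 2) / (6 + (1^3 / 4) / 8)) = -112 / 579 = -0.19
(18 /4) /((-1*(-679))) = 9 /1358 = 0.01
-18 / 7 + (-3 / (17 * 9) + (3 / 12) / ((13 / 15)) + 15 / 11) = -191735 / 204204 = -0.94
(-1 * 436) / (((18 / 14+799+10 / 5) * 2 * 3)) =-763 / 8424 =-0.09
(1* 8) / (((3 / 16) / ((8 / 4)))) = 256 / 3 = 85.33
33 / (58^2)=33 / 3364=0.01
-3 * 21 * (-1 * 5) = 315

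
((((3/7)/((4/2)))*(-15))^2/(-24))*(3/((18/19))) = -4275/3136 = -1.36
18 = 18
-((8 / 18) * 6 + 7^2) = -155 / 3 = -51.67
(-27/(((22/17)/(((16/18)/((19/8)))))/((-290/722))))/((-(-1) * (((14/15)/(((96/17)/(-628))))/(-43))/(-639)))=-68846371200/82918451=-830.29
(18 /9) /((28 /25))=25 /14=1.79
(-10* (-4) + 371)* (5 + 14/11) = 28359/11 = 2578.09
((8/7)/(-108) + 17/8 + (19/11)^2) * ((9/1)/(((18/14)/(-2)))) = -932669/13068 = -71.37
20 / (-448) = -5 / 112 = -0.04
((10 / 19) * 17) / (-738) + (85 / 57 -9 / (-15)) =72883 / 35055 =2.08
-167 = -167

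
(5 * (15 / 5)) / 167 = 15 / 167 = 0.09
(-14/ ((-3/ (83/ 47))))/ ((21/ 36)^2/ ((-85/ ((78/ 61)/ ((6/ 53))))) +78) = 289198560/ 2735595473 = 0.11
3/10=0.30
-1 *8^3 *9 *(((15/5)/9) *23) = -35328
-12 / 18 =-2 / 3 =-0.67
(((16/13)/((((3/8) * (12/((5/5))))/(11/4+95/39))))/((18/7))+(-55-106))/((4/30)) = -32945675/27378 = -1203.36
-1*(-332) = 332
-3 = -3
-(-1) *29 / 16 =29 / 16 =1.81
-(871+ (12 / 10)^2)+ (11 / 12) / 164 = -42923773 / 49200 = -872.43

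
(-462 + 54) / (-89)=408 / 89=4.58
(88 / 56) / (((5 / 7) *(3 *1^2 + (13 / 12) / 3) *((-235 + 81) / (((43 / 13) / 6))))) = -129 / 55055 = -0.00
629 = 629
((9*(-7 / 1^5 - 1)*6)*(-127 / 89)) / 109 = 5.66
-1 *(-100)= 100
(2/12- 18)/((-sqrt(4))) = 107/12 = 8.92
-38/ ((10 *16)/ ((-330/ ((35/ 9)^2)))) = 5.18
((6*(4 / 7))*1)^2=576 / 49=11.76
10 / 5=2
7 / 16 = 0.44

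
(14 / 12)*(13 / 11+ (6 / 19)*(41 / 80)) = 1.57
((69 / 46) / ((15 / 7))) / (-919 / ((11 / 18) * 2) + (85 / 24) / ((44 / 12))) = -308 / 330415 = -0.00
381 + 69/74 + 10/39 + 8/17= 18774037/49062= 382.66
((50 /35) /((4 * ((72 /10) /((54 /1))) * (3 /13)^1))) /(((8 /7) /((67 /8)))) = 21775 /256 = 85.06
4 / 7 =0.57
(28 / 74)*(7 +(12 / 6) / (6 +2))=203 / 74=2.74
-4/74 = -2/37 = -0.05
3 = 3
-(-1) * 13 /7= 1.86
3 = 3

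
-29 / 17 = -1.71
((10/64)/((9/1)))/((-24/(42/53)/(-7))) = 245/61056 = 0.00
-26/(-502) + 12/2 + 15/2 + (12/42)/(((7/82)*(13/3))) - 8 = 6.32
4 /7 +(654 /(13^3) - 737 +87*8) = -40.13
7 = 7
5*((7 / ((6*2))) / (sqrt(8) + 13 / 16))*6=-3640 / 1879 + 8960*sqrt(2) / 1879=4.81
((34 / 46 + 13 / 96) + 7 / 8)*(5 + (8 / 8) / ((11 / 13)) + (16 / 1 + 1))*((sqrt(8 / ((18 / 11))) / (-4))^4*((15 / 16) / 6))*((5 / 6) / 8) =90297625 / 1465122816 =0.06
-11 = -11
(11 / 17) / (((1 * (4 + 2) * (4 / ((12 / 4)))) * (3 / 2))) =11 / 204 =0.05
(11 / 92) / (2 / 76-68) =-209 / 118818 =-0.00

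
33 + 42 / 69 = 773 / 23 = 33.61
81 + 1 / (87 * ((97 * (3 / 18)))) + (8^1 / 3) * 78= 812959 / 2813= 289.00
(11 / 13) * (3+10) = 11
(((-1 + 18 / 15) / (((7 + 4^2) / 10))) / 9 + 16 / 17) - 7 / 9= 203 / 1173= 0.17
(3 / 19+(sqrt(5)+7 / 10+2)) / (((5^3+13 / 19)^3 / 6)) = 6859 * sqrt(5) / 2269612512+65341 / 7565375040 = 0.00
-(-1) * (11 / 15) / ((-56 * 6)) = -11 / 5040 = -0.00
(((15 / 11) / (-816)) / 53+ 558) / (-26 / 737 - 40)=-5928522001 / 425358496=-13.94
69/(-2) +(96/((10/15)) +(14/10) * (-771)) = -9699/10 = -969.90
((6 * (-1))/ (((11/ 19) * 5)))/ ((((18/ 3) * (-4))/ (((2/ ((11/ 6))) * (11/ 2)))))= 0.52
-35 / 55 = -7 / 11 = -0.64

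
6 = 6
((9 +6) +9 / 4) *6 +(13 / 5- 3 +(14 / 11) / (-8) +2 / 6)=68161 / 660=103.27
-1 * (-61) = 61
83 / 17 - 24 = -325 / 17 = -19.12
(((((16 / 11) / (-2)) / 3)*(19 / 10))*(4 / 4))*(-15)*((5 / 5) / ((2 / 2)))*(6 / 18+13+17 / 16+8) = 154.73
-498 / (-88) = 249 / 44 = 5.66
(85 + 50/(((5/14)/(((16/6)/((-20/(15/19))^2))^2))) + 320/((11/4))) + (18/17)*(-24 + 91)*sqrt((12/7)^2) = 55097133752/170590189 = 322.98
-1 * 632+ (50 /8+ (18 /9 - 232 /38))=-629.86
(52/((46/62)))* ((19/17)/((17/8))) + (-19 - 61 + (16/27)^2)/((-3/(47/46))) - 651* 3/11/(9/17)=-43394651837/159906879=-271.37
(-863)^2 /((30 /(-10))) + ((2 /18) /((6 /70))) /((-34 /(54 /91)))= -164593964 /663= -248256.36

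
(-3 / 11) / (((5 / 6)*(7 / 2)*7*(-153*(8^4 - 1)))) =4 / 187612425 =0.00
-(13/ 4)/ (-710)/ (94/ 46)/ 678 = 299/ 90499440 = 0.00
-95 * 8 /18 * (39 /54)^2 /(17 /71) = -1139905 /12393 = -91.98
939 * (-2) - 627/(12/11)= -9811/4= -2452.75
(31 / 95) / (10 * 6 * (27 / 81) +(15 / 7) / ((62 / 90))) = 6727 / 476425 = 0.01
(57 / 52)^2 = 3249 / 2704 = 1.20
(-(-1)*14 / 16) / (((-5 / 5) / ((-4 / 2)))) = 7 / 4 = 1.75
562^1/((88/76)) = 5339/11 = 485.36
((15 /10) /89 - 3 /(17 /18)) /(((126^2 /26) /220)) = -2278705 /2001699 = -1.14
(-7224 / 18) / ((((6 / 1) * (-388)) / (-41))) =-12341 / 1746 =-7.07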